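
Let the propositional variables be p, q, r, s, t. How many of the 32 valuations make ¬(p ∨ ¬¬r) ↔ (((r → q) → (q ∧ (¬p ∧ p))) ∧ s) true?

Initial set: {(¬(p ∨ ¬¬r) ↔ (((r → q) → (q ∧ (¬p ∧ p))) ∧ s))}.
(¬(p ∨ ¬¬r) ↔ (((r → q) → (q ∧ (¬p ∧ p))) ∧ s)): β-rule — branch into ¬(p ∨ ¬¬r), (((r → q) → (q ∧ (¬p ∧ p))) ∧ s)  //  ¬¬(p ∨ ¬¬r), ¬(((r → q) → (q ∧ (¬p ∧ p))) ∧ s).
  branch 1 (add ¬(p ∨ ¬¬r), (((r → q) → (q ∧ (¬p ∧ p))) ∧ s)):
    ¬(p ∨ ¬¬r): α-rule — add ¬p, ¬¬¬r.
    (((r → q) → (q ∧ (¬p ∧ p))) ∧ s): α-rule — add ((r → q) → (q ∧ (¬p ∧ p))), s.
    ¬¬¬r: drop double negation, giving ¬r.
    ((r → q) → (q ∧ (¬p ∧ p))): β-rule — branch into ¬(r → q)  //  (q ∧ (¬p ∧ p)).
      branch 1.1 (add ¬(r → q)):
        ¬(r → q): α-rule — add r, ¬q.
        × closes — contains both r and ¬r.
      branch 1.2 (add (q ∧ (¬p ∧ p))):
        (q ∧ (¬p ∧ p)): α-rule — add q, (¬p ∧ p).
        (¬p ∧ p): α-rule — add ¬p, p.
        × closes — contains both p and ¬p.
  branch 2 (add ¬¬(p ∨ ¬¬r), ¬(((r → q) → (q ∧ (¬p ∧ p))) ∧ s)):
    ¬¬(p ∨ ¬¬r): β-rule — branch into p  //  ¬¬r.
      branch 2.1 (add p):
        ¬(((r → q) → (q ∧ (¬p ∧ p))) ∧ s): β-rule — branch into ¬((r → q) → (q ∧ (¬p ∧ p)))  //  ¬s.
          branch 2.1.1 (add ¬((r → q) → (q ∧ (¬p ∧ p)))):
            ¬((r → q) → (q ∧ (¬p ∧ p))): α-rule — add (r → q), ¬(q ∧ (¬p ∧ p)).
            (r → q): β-rule — branch into ¬r  //  q.
              branch 2.1.1.1 (add ¬r):
                ¬(q ∧ (¬p ∧ p)): β-rule — branch into ¬q  //  ¬(¬p ∧ p).
                  branch 2.1.1.1.1 (add ¬q):
                    ○ open, literals {p=1, q=0, r=0}.
                  branch 2.1.1.1.2 (add ¬(¬p ∧ p)):
                    ¬(¬p ∧ p): β-rule — branch into ¬¬p  //  ¬p.
                      branch 2.1.1.1.2.1 (add ¬¬p):
                        ○ open, literals {p=1, r=0}.
                      branch 2.1.1.1.2.2 (add ¬p):
                        × closes — contains both p and ¬p.
              branch 2.1.1.2 (add q):
                ¬(q ∧ (¬p ∧ p)): β-rule — branch into ¬q  //  ¬(¬p ∧ p).
                  branch 2.1.1.2.1 (add ¬q):
                    × closes — contains both q and ¬q.
                  branch 2.1.1.2.2 (add ¬(¬p ∧ p)):
                    ¬(¬p ∧ p): β-rule — branch into ¬¬p  //  ¬p.
                      branch 2.1.1.2.2.1 (add ¬¬p):
                        ○ open, literals {p=1, q=1}.
                      branch 2.1.1.2.2.2 (add ¬p):
                        × closes — contains both p and ¬p.
          branch 2.1.2 (add ¬s):
            ○ open, literals {p=1, s=0}.
      branch 2.2 (add ¬¬r):
        ¬¬r: drop double negation, giving r.
        ¬(((r → q) → (q ∧ (¬p ∧ p))) ∧ s): β-rule — branch into ¬((r → q) → (q ∧ (¬p ∧ p)))  //  ¬s.
          branch 2.2.1 (add ¬((r → q) → (q ∧ (¬p ∧ p)))):
            ¬((r → q) → (q ∧ (¬p ∧ p))): α-rule — add (r → q), ¬(q ∧ (¬p ∧ p)).
            (r → q): β-rule — branch into ¬r  //  q.
              branch 2.2.1.1 (add ¬r):
                × closes — contains both r and ¬r.
              branch 2.2.1.2 (add q):
                ¬(q ∧ (¬p ∧ p)): β-rule — branch into ¬q  //  ¬(¬p ∧ p).
                  branch 2.2.1.2.1 (add ¬q):
                    × closes — contains both q and ¬q.
                  branch 2.2.1.2.2 (add ¬(¬p ∧ p)):
                    ¬(¬p ∧ p): β-rule — branch into ¬¬p  //  ¬p.
                      branch 2.2.1.2.2.1 (add ¬¬p):
                        ○ open, literals {p=1, q=1, r=1}.
                      branch 2.2.1.2.2.2 (add ¬p):
                        ○ open, literals {p=0, q=1, r=1}.
          branch 2.2.2 (add ¬s):
            ○ open, literals {r=1, s=0}.
7 branches closed, 7 open.
Each open branch fixes some atoms; the unmentioned ones are free. Counting distinct full assignments: branch {p=1, q=0, r=0} (s, t) contributes 4 new; branch {p=1, r=0} (q, s, t) contributes 4 new; branch {p=1, q=1} (r, s, t) contributes 4 new; branch {p=1, s=0} (q, r, t) contributes 2 new; branch {p=1, q=1, r=1} (s, t) contributes 0 new; branch {p=0, q=1, r=1} (s, t) contributes 4 new; branch {r=1, s=0} (p, q, t) contributes 2 new. Total: 20.

20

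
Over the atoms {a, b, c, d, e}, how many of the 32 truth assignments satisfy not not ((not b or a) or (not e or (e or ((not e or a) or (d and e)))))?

32

Initial set: {not not ((not b or a) or (not e or (e or ((not e or a) or (d and e)))))}.
not not ((not b or a) or (not e or (e or ((not e or a) or (d and e))))): drop double negation, giving ((not b or a) or (not e or (e or ((not e or a) or (d and e))))).
((not b or a) or (not e or (e or ((not e or a) or (d and e))))): β-rule — branch into (not b or a)  //  (not e or (e or ((not e or a) or (d and e)))).
  branch 1 (add (not b or a)):
    (not b or a): β-rule — branch into not b  //  a.
      branch 1.1 (add not b):
        ○ open, literals {b=F}.
      branch 1.2 (add a):
        ○ open, literals {a=T}.
  branch 2 (add (not e or (e or ((not e or a) or (d and e))))):
    (not e or (e or ((not e or a) or (d and e)))): β-rule — branch into not e  //  (e or ((not e or a) or (d and e))).
      branch 2.1 (add not e):
        ○ open, literals {e=F}.
      branch 2.2 (add (e or ((not e or a) or (d and e)))):
        (e or ((not e or a) or (d and e))): β-rule — branch into e  //  ((not e or a) or (d and e)).
          branch 2.2.1 (add e):
            ○ open, literals {e=T}.
          branch 2.2.2 (add ((not e or a) or (d and e))):
            ((not e or a) or (d and e)): β-rule — branch into (not e or a)  //  (d and e).
              branch 2.2.2.1 (add (not e or a)):
                (not e or a): β-rule — branch into not e  //  a.
                  branch 2.2.2.1.1 (add not e):
                    ○ open, literals {e=F}.
                  branch 2.2.2.1.2 (add a):
                    ○ open, literals {a=T}.
              branch 2.2.2.2 (add (d and e)):
                (d and e): α-rule — add d, e.
                ○ open, literals {d=T, e=T}.
0 branches closed, 7 open.
Each open branch fixes some atoms; the unmentioned ones are free. Counting distinct full assignments: branch {b=F} (a, c, d, e) contributes 16 new; branch {a=T} (b, c, d, e) contributes 8 new; branch {e=F} (a, b, c, d) contributes 4 new; branch {e=T} (a, b, c, d) contributes 4 new; branch {e=F} (a, b, c, d) contributes 0 new; branch {a=T} (b, c, d, e) contributes 0 new; branch {d=T, e=T} (a, b, c) contributes 0 new. Total: 32.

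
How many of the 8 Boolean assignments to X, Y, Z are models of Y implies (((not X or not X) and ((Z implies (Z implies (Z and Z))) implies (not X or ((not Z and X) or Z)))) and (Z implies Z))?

6

Initial set: {(Y implies (((not X or not X) and ((Z implies (Z implies (Z and Z))) implies (not X or ((not Z and X) or Z)))) and (Z implies Z)))}.
(Y implies (((not X or not X) and ((Z implies (Z implies (Z and Z))) implies (not X or ((not Z and X) or Z)))) and (Z implies Z))): β-rule — branch into not Y  //  (((not X or not X) and ((Z implies (Z implies (Z and Z))) implies (not X or ((not Z and X) or Z)))) and (Z implies Z)).
  branch 1 (add not Y):
    ○ open, literals {Y=false}.
  branch 2 (add (((not X or not X) and ((Z implies (Z implies (Z and Z))) implies (not X or ((not Z and X) or Z)))) and (Z implies Z))):
    (((not X or not X) and ((Z implies (Z implies (Z and Z))) implies (not X or ((not Z and X) or Z)))) and (Z implies Z)): α-rule — add ((not X or not X) and ((Z implies (Z implies (Z and Z))) implies (not X or ((not Z and X) or Z)))), (Z implies Z).
    ((not X or not X) and ((Z implies (Z implies (Z and Z))) implies (not X or ((not Z and X) or Z)))): α-rule — add (not X or not X), ((Z implies (Z implies (Z and Z))) implies (not X or ((not Z and X) or Z))).
    (Z implies Z): β-rule — branch into not Z  //  Z.
      branch 2.1 (add not Z):
        (not X or not X): β-rule — branch into not X  //  not X.
          branch 2.1.1 (add not X):
            ((Z implies (Z implies (Z and Z))) implies (not X or ((not Z and X) or Z))): β-rule — branch into not (Z implies (Z implies (Z and Z)))  //  (not X or ((not Z and X) or Z)).
              branch 2.1.1.1 (add not (Z implies (Z implies (Z and Z)))):
                not (Z implies (Z implies (Z and Z))): α-rule — add Z, not (Z implies (Z and Z)).
                × closes — contains both Z and not Z.
              branch 2.1.1.2 (add (not X or ((not Z and X) or Z))):
                (not X or ((not Z and X) or Z)): β-rule — branch into not X  //  ((not Z and X) or Z).
                  branch 2.1.1.2.1 (add not X):
                    ○ open, literals {X=false, Z=false}.
                  branch 2.1.1.2.2 (add ((not Z and X) or Z)):
                    ((not Z and X) or Z): β-rule — branch into (not Z and X)  //  Z.
                      branch 2.1.1.2.2.1 (add (not Z and X)):
                        (not Z and X): α-rule — add not Z, X.
                        × closes — contains both X and not X.
                      branch 2.1.1.2.2.2 (add Z):
                        × closes — contains both Z and not Z.
          branch 2.1.2 (add not X):
            ((Z implies (Z implies (Z and Z))) implies (not X or ((not Z and X) or Z))): β-rule — branch into not (Z implies (Z implies (Z and Z)))  //  (not X or ((not Z and X) or Z)).
              branch 2.1.2.1 (add not (Z implies (Z implies (Z and Z)))):
                not (Z implies (Z implies (Z and Z))): α-rule — add Z, not (Z implies (Z and Z)).
                × closes — contains both Z and not Z.
              branch 2.1.2.2 (add (not X or ((not Z and X) or Z))):
                (not X or ((not Z and X) or Z)): β-rule — branch into not X  //  ((not Z and X) or Z).
                  branch 2.1.2.2.1 (add not X):
                    ○ open, literals {X=false, Z=false}.
                  branch 2.1.2.2.2 (add ((not Z and X) or Z)):
                    ((not Z and X) or Z): β-rule — branch into (not Z and X)  //  Z.
                      branch 2.1.2.2.2.1 (add (not Z and X)):
                        (not Z and X): α-rule — add not Z, X.
                        × closes — contains both X and not X.
                      branch 2.1.2.2.2.2 (add Z):
                        × closes — contains both Z and not Z.
      branch 2.2 (add Z):
        (not X or not X): β-rule — branch into not X  //  not X.
          branch 2.2.1 (add not X):
            ((Z implies (Z implies (Z and Z))) implies (not X or ((not Z and X) or Z))): β-rule — branch into not (Z implies (Z implies (Z and Z)))  //  (not X or ((not Z and X) or Z)).
              branch 2.2.1.1 (add not (Z implies (Z implies (Z and Z)))):
                not (Z implies (Z implies (Z and Z))): α-rule — add Z, not (Z implies (Z and Z)).
                not (Z implies (Z and Z)): α-rule — add Z, not (Z and Z).
                not (Z and Z): β-rule — branch into not Z  //  not Z.
                  branch 2.2.1.1.1 (add not Z):
                    × closes — contains both Z and not Z.
                  branch 2.2.1.1.2 (add not Z):
                    × closes — contains both Z and not Z.
              branch 2.2.1.2 (add (not X or ((not Z and X) or Z))):
                (not X or ((not Z and X) or Z)): β-rule — branch into not X  //  ((not Z and X) or Z).
                  branch 2.2.1.2.1 (add not X):
                    ○ open, literals {X=false, Z=true}.
                  branch 2.2.1.2.2 (add ((not Z and X) or Z)):
                    ((not Z and X) or Z): β-rule — branch into (not Z and X)  //  Z.
                      branch 2.2.1.2.2.1 (add (not Z and X)):
                        (not Z and X): α-rule — add not Z, X.
                        × closes — contains both Z and not Z.
                      branch 2.2.1.2.2.2 (add Z):
                        ○ open, literals {X=false, Z=true}.
          branch 2.2.2 (add not X):
            ((Z implies (Z implies (Z and Z))) implies (not X or ((not Z and X) or Z))): β-rule — branch into not (Z implies (Z implies (Z and Z)))  //  (not X or ((not Z and X) or Z)).
              branch 2.2.2.1 (add not (Z implies (Z implies (Z and Z)))):
                not (Z implies (Z implies (Z and Z))): α-rule — add Z, not (Z implies (Z and Z)).
                not (Z implies (Z and Z)): α-rule — add Z, not (Z and Z).
                not (Z and Z): β-rule — branch into not Z  //  not Z.
                  branch 2.2.2.1.1 (add not Z):
                    × closes — contains both Z and not Z.
                  branch 2.2.2.1.2 (add not Z):
                    × closes — contains both Z and not Z.
              branch 2.2.2.2 (add (not X or ((not Z and X) or Z))):
                (not X or ((not Z and X) or Z)): β-rule — branch into not X  //  ((not Z and X) or Z).
                  branch 2.2.2.2.1 (add not X):
                    ○ open, literals {X=false, Z=true}.
                  branch 2.2.2.2.2 (add ((not Z and X) or Z)):
                    ((not Z and X) or Z): β-rule — branch into (not Z and X)  //  Z.
                      branch 2.2.2.2.2.1 (add (not Z and X)):
                        (not Z and X): α-rule — add not Z, X.
                        × closes — contains both Z and not Z.
                      branch 2.2.2.2.2.2 (add Z):
                        ○ open, literals {X=false, Z=true}.
12 branches closed, 7 open.
Each open branch fixes some atoms; the unmentioned ones are free. Counting distinct full assignments: branch {Y=false} (X, Z) contributes 4 new; branch {X=false, Z=false} (Y) contributes 1 new; branch {X=false, Z=false} (Y) contributes 0 new; branch {X=false, Z=true} (Y) contributes 1 new; branch {X=false, Z=true} (Y) contributes 0 new; branch {X=false, Z=true} (Y) contributes 0 new; branch {X=false, Z=true} (Y) contributes 0 new. Total: 6.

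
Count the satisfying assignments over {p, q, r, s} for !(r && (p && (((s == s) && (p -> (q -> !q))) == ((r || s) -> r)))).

Initial set: {!(r && (p && (((s == s) && (p -> (q -> !q))) == ((r || s) -> r))))}.
!(r && (p && (((s == s) && (p -> (q -> !q))) == ((r || s) -> r)))): β-rule — branch into !r  //  !(p && (((s == s) && (p -> (q -> !q))) == ((r || s) -> r))).
  branch 1 (add !r):
    ○ open, literals {r=F}.
  branch 2 (add !(p && (((s == s) && (p -> (q -> !q))) == ((r || s) -> r)))):
    !(p && (((s == s) && (p -> (q -> !q))) == ((r || s) -> r))): β-rule — branch into !p  //  !(((s == s) && (p -> (q -> !q))) == ((r || s) -> r)).
      branch 2.1 (add !p):
        ○ open, literals {p=F}.
      branch 2.2 (add !(((s == s) && (p -> (q -> !q))) == ((r || s) -> r))):
        !(((s == s) && (p -> (q -> !q))) == ((r || s) -> r)): β-rule — branch into ((s == s) && (p -> (q -> !q))), !((r || s) -> r)  //  !((s == s) && (p -> (q -> !q))), ((r || s) -> r).
          branch 2.2.1 (add ((s == s) && (p -> (q -> !q))), !((r || s) -> r)):
            ((s == s) && (p -> (q -> !q))): α-rule — add (s == s), (p -> (q -> !q)).
            !((r || s) -> r): α-rule — add (r || s), !r.
            (s == s): β-rule — branch into s, s  //  !s, !s.
              branch 2.2.1.1 (add s, s):
                (p -> (q -> !q)): β-rule — branch into !p  //  (q -> !q).
                  branch 2.2.1.1.1 (add !p):
                    (r || s): β-rule — branch into r  //  s.
                      branch 2.2.1.1.1.1 (add r):
                        × closes — contains both r and !r.
                      branch 2.2.1.1.1.2 (add s):
                        ○ open, literals {p=F, r=F, s=T}.
                  branch 2.2.1.1.2 (add (q -> !q)):
                    (r || s): β-rule — branch into r  //  s.
                      branch 2.2.1.1.2.1 (add r):
                        × closes — contains both r and !r.
                      branch 2.2.1.1.2.2 (add s):
                        (q -> !q): β-rule — branch into !q  //  !q.
                          branch 2.2.1.1.2.2.1 (add !q):
                            ○ open, literals {q=F, r=F, s=T}.
                          branch 2.2.1.1.2.2.2 (add !q):
                            ○ open, literals {q=F, r=F, s=T}.
              branch 2.2.1.2 (add !s, !s):
                (p -> (q -> !q)): β-rule — branch into !p  //  (q -> !q).
                  branch 2.2.1.2.1 (add !p):
                    (r || s): β-rule — branch into r  //  s.
                      branch 2.2.1.2.1.1 (add r):
                        × closes — contains both r and !r.
                      branch 2.2.1.2.1.2 (add s):
                        × closes — contains both s and !s.
                  branch 2.2.1.2.2 (add (q -> !q)):
                    (r || s): β-rule — branch into r  //  s.
                      branch 2.2.1.2.2.1 (add r):
                        × closes — contains both r and !r.
                      branch 2.2.1.2.2.2 (add s):
                        × closes — contains both s and !s.
          branch 2.2.2 (add !((s == s) && (p -> (q -> !q))), ((r || s) -> r)):
            !((s == s) && (p -> (q -> !q))): β-rule — branch into !(s == s)  //  !(p -> (q -> !q)).
              branch 2.2.2.1 (add !(s == s)):
                ((r || s) -> r): β-rule — branch into !(r || s)  //  r.
                  branch 2.2.2.1.1 (add !(r || s)):
                    !(r || s): α-rule — add !r, !s.
                    !(s == s): β-rule — branch into s, !s  //  !s, s.
                      branch 2.2.2.1.1.1 (add s, !s):
                        × closes — contains both s and !s.
                      branch 2.2.2.1.1.2 (add !s, s):
                        × closes — contains both s and !s.
                  branch 2.2.2.1.2 (add r):
                    !(s == s): β-rule — branch into s, !s  //  !s, s.
                      branch 2.2.2.1.2.1 (add s, !s):
                        × closes — contains both s and !s.
                      branch 2.2.2.1.2.2 (add !s, s):
                        × closes — contains both s and !s.
              branch 2.2.2.2 (add !(p -> (q -> !q))):
                !(p -> (q -> !q)): α-rule — add p, !(q -> !q).
                !(q -> !q): α-rule — add q, !!q.
                ((r || s) -> r): β-rule — branch into !(r || s)  //  r.
                  branch 2.2.2.2.1 (add !(r || s)):
                    !(r || s): α-rule — add !r, !s.
                    ○ open, literals {p=T, q=T, r=F, s=F}.
                  branch 2.2.2.2.2 (add r):
                    ○ open, literals {p=T, q=T, r=T}.
10 branches closed, 7 open.
Each open branch fixes some atoms; the unmentioned ones are free. Counting distinct full assignments: branch {r=F} (p, q, s) contributes 8 new; branch {p=F} (q, r, s) contributes 4 new; branch {p=F, r=F, s=T} (q) contributes 0 new; branch {q=F, r=F, s=T} (p) contributes 0 new; branch {q=F, r=F, s=T} (p) contributes 0 new; branch {p=T, q=T, r=F, s=F} (none free) contributes 0 new; branch {p=T, q=T, r=T} (s) contributes 2 new. Total: 14.

14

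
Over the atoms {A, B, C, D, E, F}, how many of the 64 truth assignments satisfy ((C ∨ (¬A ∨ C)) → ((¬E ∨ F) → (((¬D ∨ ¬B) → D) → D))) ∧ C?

Initial set: {(((C ∨ (¬A ∨ C)) → ((¬E ∨ F) → (((¬D ∨ ¬B) → D) → D))) ∧ C)}.
(((C ∨ (¬A ∨ C)) → ((¬E ∨ F) → (((¬D ∨ ¬B) → D) → D))) ∧ C): α-rule — add ((C ∨ (¬A ∨ C)) → ((¬E ∨ F) → (((¬D ∨ ¬B) → D) → D))), C.
((C ∨ (¬A ∨ C)) → ((¬E ∨ F) → (((¬D ∨ ¬B) → D) → D))): β-rule — branch into ¬(C ∨ (¬A ∨ C))  //  ((¬E ∨ F) → (((¬D ∨ ¬B) → D) → D)).
  branch 1 (add ¬(C ∨ (¬A ∨ C))):
    ¬(C ∨ (¬A ∨ C)): α-rule — add ¬C, ¬(¬A ∨ C).
    × closes — contains both C and ¬C.
  branch 2 (add ((¬E ∨ F) → (((¬D ∨ ¬B) → D) → D))):
    ((¬E ∨ F) → (((¬D ∨ ¬B) → D) → D)): β-rule — branch into ¬(¬E ∨ F)  //  (((¬D ∨ ¬B) → D) → D).
      branch 2.1 (add ¬(¬E ∨ F)):
        ¬(¬E ∨ F): α-rule — add ¬¬E, ¬F.
        ○ open, literals {C=true, E=true, F=false}.
      branch 2.2 (add (((¬D ∨ ¬B) → D) → D)):
        (((¬D ∨ ¬B) → D) → D): β-rule — branch into ¬((¬D ∨ ¬B) → D)  //  D.
          branch 2.2.1 (add ¬((¬D ∨ ¬B) → D)):
            ¬((¬D ∨ ¬B) → D): α-rule — add (¬D ∨ ¬B), ¬D.
            (¬D ∨ ¬B): β-rule — branch into ¬D  //  ¬B.
              branch 2.2.1.1 (add ¬D):
                ○ open, literals {C=true, D=false}.
              branch 2.2.1.2 (add ¬B):
                ○ open, literals {B=false, C=true, D=false}.
          branch 2.2.2 (add D):
            ○ open, literals {C=true, D=true}.
1 branch closed, 4 open.
Each open branch fixes some atoms; the unmentioned ones are free. Counting distinct full assignments: branch {C=true, E=true, F=false} (A, B, D) contributes 8 new; branch {C=true, D=false} (A, B, E, F) contributes 12 new; branch {B=false, C=true, D=false} (A, E, F) contributes 0 new; branch {C=true, D=true} (A, B, E, F) contributes 12 new. Total: 32.

32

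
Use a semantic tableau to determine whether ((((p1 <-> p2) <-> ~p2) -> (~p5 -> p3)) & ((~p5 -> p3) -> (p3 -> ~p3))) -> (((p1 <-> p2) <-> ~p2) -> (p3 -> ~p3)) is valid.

Assume the negation and expand:
Initial set: {~(((((p1 <-> p2) <-> ~p2) -> (~p5 -> p3)) & ((~p5 -> p3) -> (p3 -> ~p3))) -> (((p1 <-> p2) <-> ~p2) -> (p3 -> ~p3)))}.
~(((((p1 <-> p2) <-> ~p2) -> (~p5 -> p3)) & ((~p5 -> p3) -> (p3 -> ~p3))) -> (((p1 <-> p2) <-> ~p2) -> (p3 -> ~p3))): α-rule — add ((((p1 <-> p2) <-> ~p2) -> (~p5 -> p3)) & ((~p5 -> p3) -> (p3 -> ~p3))), ~(((p1 <-> p2) <-> ~p2) -> (p3 -> ~p3)).
((((p1 <-> p2) <-> ~p2) -> (~p5 -> p3)) & ((~p5 -> p3) -> (p3 -> ~p3))): α-rule — add (((p1 <-> p2) <-> ~p2) -> (~p5 -> p3)), ((~p5 -> p3) -> (p3 -> ~p3)).
~(((p1 <-> p2) <-> ~p2) -> (p3 -> ~p3)): α-rule — add ((p1 <-> p2) <-> ~p2), ~(p3 -> ~p3).
~(p3 -> ~p3): α-rule — add p3, ~~p3.
(((p1 <-> p2) <-> ~p2) -> (~p5 -> p3)): β-rule — branch into ~((p1 <-> p2) <-> ~p2)  //  (~p5 -> p3).
  branch 1 (add ~((p1 <-> p2) <-> ~p2)):
    ((~p5 -> p3) -> (p3 -> ~p3)): β-rule — branch into ~(~p5 -> p3)  //  (p3 -> ~p3).
      branch 1.1 (add ~(~p5 -> p3)):
        ~(~p5 -> p3): α-rule — add ~p5, ~p3.
        × closes — contains both p3 and ~p3.
      branch 1.2 (add (p3 -> ~p3)):
        ((p1 <-> p2) <-> ~p2): β-rule — branch into (p1 <-> p2), ~p2  //  ~(p1 <-> p2), ~~p2.
          branch 1.2.1 (add (p1 <-> p2), ~p2):
            ~((p1 <-> p2) <-> ~p2): β-rule — branch into (p1 <-> p2), ~~p2  //  ~(p1 <-> p2), ~p2.
              branch 1.2.1.1 (add (p1 <-> p2), ~~p2):
                × closes — contains both p2 and ~p2.
              branch 1.2.1.2 (add ~(p1 <-> p2), ~p2):
                (p3 -> ~p3): β-rule — branch into ~p3  //  ~p3.
                  branch 1.2.1.2.1 (add ~p3):
                    × closes — contains both p3 and ~p3.
                  branch 1.2.1.2.2 (add ~p3):
                    × closes — contains both p3 and ~p3.
          branch 1.2.2 (add ~(p1 <-> p2), ~~p2):
            ~((p1 <-> p2) <-> ~p2): β-rule — branch into (p1 <-> p2), ~~p2  //  ~(p1 <-> p2), ~p2.
              branch 1.2.2.1 (add (p1 <-> p2), ~~p2):
                (p3 -> ~p3): β-rule — branch into ~p3  //  ~p3.
                  branch 1.2.2.1.1 (add ~p3):
                    × closes — contains both p3 and ~p3.
                  branch 1.2.2.1.2 (add ~p3):
                    × closes — contains both p3 and ~p3.
              branch 1.2.2.2 (add ~(p1 <-> p2), ~p2):
                × closes — contains both p2 and ~p2.
  branch 2 (add (~p5 -> p3)):
    ((~p5 -> p3) -> (p3 -> ~p3)): β-rule — branch into ~(~p5 -> p3)  //  (p3 -> ~p3).
      branch 2.1 (add ~(~p5 -> p3)):
        ~(~p5 -> p3): α-rule — add ~p5, ~p3.
        × closes — contains both p3 and ~p3.
      branch 2.2 (add (p3 -> ~p3)):
        ((p1 <-> p2) <-> ~p2): β-rule — branch into (p1 <-> p2), ~p2  //  ~(p1 <-> p2), ~~p2.
          branch 2.2.1 (add (p1 <-> p2), ~p2):
            (~p5 -> p3): β-rule — branch into ~~p5  //  p3.
              branch 2.2.1.1 (add ~~p5):
                (p3 -> ~p3): β-rule — branch into ~p3  //  ~p3.
                  branch 2.2.1.1.1 (add ~p3):
                    × closes — contains both p3 and ~p3.
                  branch 2.2.1.1.2 (add ~p3):
                    × closes — contains both p3 and ~p3.
              branch 2.2.1.2 (add p3):
                (p3 -> ~p3): β-rule — branch into ~p3  //  ~p3.
                  branch 2.2.1.2.1 (add ~p3):
                    × closes — contains both p3 and ~p3.
                  branch 2.2.1.2.2 (add ~p3):
                    × closes — contains both p3 and ~p3.
          branch 2.2.2 (add ~(p1 <-> p2), ~~p2):
            (~p5 -> p3): β-rule — branch into ~~p5  //  p3.
              branch 2.2.2.1 (add ~~p5):
                (p3 -> ~p3): β-rule — branch into ~p3  //  ~p3.
                  branch 2.2.2.1.1 (add ~p3):
                    × closes — contains both p3 and ~p3.
                  branch 2.2.2.1.2 (add ~p3):
                    × closes — contains both p3 and ~p3.
              branch 2.2.2.2 (add p3):
                (p3 -> ~p3): β-rule — branch into ~p3  //  ~p3.
                  branch 2.2.2.2.1 (add ~p3):
                    × closes — contains both p3 and ~p3.
                  branch 2.2.2.2.2 (add ~p3):
                    × closes — contains both p3 and ~p3.
All 16 branches close.
Every branch closed, so the negation is unsatisfiable and the formula is valid.

Valid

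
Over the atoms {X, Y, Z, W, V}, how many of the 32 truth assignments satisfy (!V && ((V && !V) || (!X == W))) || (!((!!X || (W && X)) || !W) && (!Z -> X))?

10

Initial set: {((!V && ((V && !V) || (!X == W))) || (!((!!X || (W && X)) || !W) && (!Z -> X)))}.
((!V && ((V && !V) || (!X == W))) || (!((!!X || (W && X)) || !W) && (!Z -> X))): β-rule — branch into (!V && ((V && !V) || (!X == W)))  //  (!((!!X || (W && X)) || !W) && (!Z -> X)).
  branch 1 (add (!V && ((V && !V) || (!X == W)))):
    (!V && ((V && !V) || (!X == W))): α-rule — add !V, ((V && !V) || (!X == W)).
    ((V && !V) || (!X == W)): β-rule — branch into (V && !V)  //  (!X == W).
      branch 1.1 (add (V && !V)):
        (V && !V): α-rule — add V, !V.
        × closes — contains both V and !V.
      branch 1.2 (add (!X == W)):
        (!X == W): β-rule — branch into !X, W  //  !!X, !W.
          branch 1.2.1 (add !X, W):
            ○ open, literals {V=F, W=T, X=F}.
          branch 1.2.2 (add !!X, !W):
            ○ open, literals {V=F, W=F, X=T}.
  branch 2 (add (!((!!X || (W && X)) || !W) && (!Z -> X))):
    (!((!!X || (W && X)) || !W) && (!Z -> X)): α-rule — add !((!!X || (W && X)) || !W), (!Z -> X).
    !((!!X || (W && X)) || !W): α-rule — add !(!!X || (W && X)), !!W.
    !(!!X || (W && X)): α-rule — add !!!X, !(W && X).
    !!!X: drop double negation, giving !X.
    (!Z -> X): β-rule — branch into !!Z  //  X.
      branch 2.1 (add !!Z):
        !(W && X): β-rule — branch into !W  //  !X.
          branch 2.1.1 (add !W):
            × closes — contains both W and !W.
          branch 2.1.2 (add !X):
            ○ open, literals {W=T, X=F, Z=T}.
      branch 2.2 (add X):
        × closes — contains both X and !X.
3 branches closed, 3 open.
Each open branch fixes some atoms; the unmentioned ones are free. Counting distinct full assignments: branch {V=F, W=T, X=F} (Y, Z) contributes 4 new; branch {V=F, W=F, X=T} (Y, Z) contributes 4 new; branch {W=T, X=F, Z=T} (Y, V) contributes 2 new. Total: 10.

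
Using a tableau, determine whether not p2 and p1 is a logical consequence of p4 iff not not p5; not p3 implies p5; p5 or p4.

No

Initial set: {(p4 iff not not p5); (not p3 implies p5); (p5 or p4); not (not p2 and p1)}.
(p4 iff not not p5): β-rule — branch into p4, not not p5  //  not p4, not not not p5.
  branch 1 (add p4, not not p5):
    not not p5: drop double negation, giving p5.
    (not p3 implies p5): β-rule — branch into not not p3  //  p5.
      branch 1.1 (add not not p3):
        (p5 or p4): β-rule — branch into p5  //  p4.
          branch 1.1.1 (add p5):
            not (not p2 and p1): β-rule — branch into not not p2  //  not p1.
              branch 1.1.1.1 (add not not p2):
                ○ open, literals {p2=true, p3=true, p4=true, p5=true}.
              branch 1.1.1.2 (add not p1):
                ○ open, literals {p1=false, p3=true, p4=true, p5=true}.
          branch 1.1.2 (add p4):
            not (not p2 and p1): β-rule — branch into not not p2  //  not p1.
              branch 1.1.2.1 (add not not p2):
                ○ open, literals {p2=true, p3=true, p4=true, p5=true}.
              branch 1.1.2.2 (add not p1):
                ○ open, literals {p1=false, p3=true, p4=true, p5=true}.
      branch 1.2 (add p5):
        (p5 or p4): β-rule — branch into p5  //  p4.
          branch 1.2.1 (add p5):
            not (not p2 and p1): β-rule — branch into not not p2  //  not p1.
              branch 1.2.1.1 (add not not p2):
                ○ open, literals {p2=true, p4=true, p5=true}.
              branch 1.2.1.2 (add not p1):
                ○ open, literals {p1=false, p4=true, p5=true}.
          branch 1.2.2 (add p4):
            not (not p2 and p1): β-rule — branch into not not p2  //  not p1.
              branch 1.2.2.1 (add not not p2):
                ○ open, literals {p2=true, p4=true, p5=true}.
              branch 1.2.2.2 (add not p1):
                ○ open, literals {p1=false, p4=true, p5=true}.
  branch 2 (add not p4, not not not p5):
    not not not p5: drop double negation, giving not p5.
    (not p3 implies p5): β-rule — branch into not not p3  //  p5.
      branch 2.1 (add not not p3):
        (p5 or p4): β-rule — branch into p5  //  p4.
          branch 2.1.1 (add p5):
            × closes — contains both p5 and not p5.
          branch 2.1.2 (add p4):
            × closes — contains both p4 and not p4.
      branch 2.2 (add p5):
        × closes — contains both p5 and not p5.
3 branches closed, 8 open.
An open branch gives a countermodel: p2=true, p3=true, p4=true, p5=true (unmentioned atoms arbitrary); the premises hold there but the conclusion fails.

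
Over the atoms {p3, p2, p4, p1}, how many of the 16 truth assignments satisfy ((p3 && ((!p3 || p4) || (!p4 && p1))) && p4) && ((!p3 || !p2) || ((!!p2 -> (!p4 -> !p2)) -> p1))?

3

Initial set: {(((p3 && ((!p3 || p4) || (!p4 && p1))) && p4) && ((!p3 || !p2) || ((!!p2 -> (!p4 -> !p2)) -> p1)))}.
(((p3 && ((!p3 || p4) || (!p4 && p1))) && p4) && ((!p3 || !p2) || ((!!p2 -> (!p4 -> !p2)) -> p1))): α-rule — add ((p3 && ((!p3 || p4) || (!p4 && p1))) && p4), ((!p3 || !p2) || ((!!p2 -> (!p4 -> !p2)) -> p1)).
((p3 && ((!p3 || p4) || (!p4 && p1))) && p4): α-rule — add (p3 && ((!p3 || p4) || (!p4 && p1))), p4.
(p3 && ((!p3 || p4) || (!p4 && p1))): α-rule — add p3, ((!p3 || p4) || (!p4 && p1)).
((!p3 || !p2) || ((!!p2 -> (!p4 -> !p2)) -> p1)): β-rule — branch into (!p3 || !p2)  //  ((!!p2 -> (!p4 -> !p2)) -> p1).
  branch 1 (add (!p3 || !p2)):
    ((!p3 || p4) || (!p4 && p1)): β-rule — branch into (!p3 || p4)  //  (!p4 && p1).
      branch 1.1 (add (!p3 || p4)):
        (!p3 || !p2): β-rule — branch into !p3  //  !p2.
          branch 1.1.1 (add !p3):
            × closes — contains both p3 and !p3.
          branch 1.1.2 (add !p2):
            (!p3 || p4): β-rule — branch into !p3  //  p4.
              branch 1.1.2.1 (add !p3):
                × closes — contains both p3 and !p3.
              branch 1.1.2.2 (add p4):
                ○ open, literals {p2=0, p3=1, p4=1}.
      branch 1.2 (add (!p4 && p1)):
        (!p4 && p1): α-rule — add !p4, p1.
        × closes — contains both p4 and !p4.
  branch 2 (add ((!!p2 -> (!p4 -> !p2)) -> p1)):
    ((!p3 || p4) || (!p4 && p1)): β-rule — branch into (!p3 || p4)  //  (!p4 && p1).
      branch 2.1 (add (!p3 || p4)):
        ((!!p2 -> (!p4 -> !p2)) -> p1): β-rule — branch into !(!!p2 -> (!p4 -> !p2))  //  p1.
          branch 2.1.1 (add !(!!p2 -> (!p4 -> !p2))):
            !(!!p2 -> (!p4 -> !p2)): α-rule — add !!p2, !(!p4 -> !p2).
            !!p2: drop double negation, giving p2.
            !(!p4 -> !p2): α-rule — add !p4, !!p2.
            × closes — contains both p4 and !p4.
          branch 2.1.2 (add p1):
            (!p3 || p4): β-rule — branch into !p3  //  p4.
              branch 2.1.2.1 (add !p3):
                × closes — contains both p3 and !p3.
              branch 2.1.2.2 (add p4):
                ○ open, literals {p1=1, p3=1, p4=1}.
      branch 2.2 (add (!p4 && p1)):
        (!p4 && p1): α-rule — add !p4, p1.
        × closes — contains both p4 and !p4.
6 branches closed, 2 open.
Each open branch fixes some atoms; the unmentioned ones are free. Counting distinct full assignments: branch {p2=0, p3=1, p4=1} (p1) contributes 2 new; branch {p1=1, p3=1, p4=1} (p2) contributes 1 new. Total: 3.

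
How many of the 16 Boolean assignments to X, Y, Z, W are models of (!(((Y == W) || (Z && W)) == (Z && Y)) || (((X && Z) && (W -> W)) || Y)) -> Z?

Initial set: {((!(((Y == W) || (Z && W)) == (Z && Y)) || (((X && Z) && (W -> W)) || Y)) -> Z)}.
((!(((Y == W) || (Z && W)) == (Z && Y)) || (((X && Z) && (W -> W)) || Y)) -> Z): β-rule — branch into !(!(((Y == W) || (Z && W)) == (Z && Y)) || (((X && Z) && (W -> W)) || Y))  //  Z.
  branch 1 (add !(!(((Y == W) || (Z && W)) == (Z && Y)) || (((X && Z) && (W -> W)) || Y))):
    !(!(((Y == W) || (Z && W)) == (Z && Y)) || (((X && Z) && (W -> W)) || Y)): α-rule — add !!(((Y == W) || (Z && W)) == (Z && Y)), !(((X && Z) && (W -> W)) || Y).
    !(((X && Z) && (W -> W)) || Y): α-rule — add !((X && Z) && (W -> W)), !Y.
    !!(((Y == W) || (Z && W)) == (Z && Y)): β-rule — branch into ((Y == W) || (Z && W)), (Z && Y)  //  !((Y == W) || (Z && W)), !(Z && Y).
      branch 1.1 (add ((Y == W) || (Z && W)), (Z && Y)):
        (Z && Y): α-rule — add Z, Y.
        × closes — contains both Y and !Y.
      branch 1.2 (add !((Y == W) || (Z && W)), !(Z && Y)):
        !((Y == W) || (Z && W)): α-rule — add !(Y == W), !(Z && W).
        !((X && Z) && (W -> W)): β-rule — branch into !(X && Z)  //  !(W -> W).
          branch 1.2.1 (add !(X && Z)):
            !(Z && Y): β-rule — branch into !Z  //  !Y.
              branch 1.2.1.1 (add !Z):
                !(Y == W): β-rule — branch into Y, !W  //  !Y, W.
                  branch 1.2.1.1.1 (add Y, !W):
                    × closes — contains both Y and !Y.
                  branch 1.2.1.1.2 (add !Y, W):
                    !(Z && W): β-rule — branch into !Z  //  !W.
                      branch 1.2.1.1.2.1 (add !Z):
                        !(X && Z): β-rule — branch into !X  //  !Z.
                          branch 1.2.1.1.2.1.1 (add !X):
                            ○ open, literals {W=1, X=0, Y=0, Z=0}.
                          branch 1.2.1.1.2.1.2 (add !Z):
                            ○ open, literals {W=1, Y=0, Z=0}.
                      branch 1.2.1.1.2.2 (add !W):
                        × closes — contains both W and !W.
              branch 1.2.1.2 (add !Y):
                !(Y == W): β-rule — branch into Y, !W  //  !Y, W.
                  branch 1.2.1.2.1 (add Y, !W):
                    × closes — contains both Y and !Y.
                  branch 1.2.1.2.2 (add !Y, W):
                    !(Z && W): β-rule — branch into !Z  //  !W.
                      branch 1.2.1.2.2.1 (add !Z):
                        !(X && Z): β-rule — branch into !X  //  !Z.
                          branch 1.2.1.2.2.1.1 (add !X):
                            ○ open, literals {W=1, X=0, Y=0, Z=0}.
                          branch 1.2.1.2.2.1.2 (add !Z):
                            ○ open, literals {W=1, Y=0, Z=0}.
                      branch 1.2.1.2.2.2 (add !W):
                        × closes — contains both W and !W.
          branch 1.2.2 (add !(W -> W)):
            !(W -> W): α-rule — add W, !W.
            × closes — contains both W and !W.
  branch 2 (add Z):
    ○ open, literals {Z=1}.
6 branches closed, 5 open.
Each open branch fixes some atoms; the unmentioned ones are free. Counting distinct full assignments: branch {W=1, X=0, Y=0, Z=0} (none free) contributes 1 new; branch {W=1, Y=0, Z=0} (X) contributes 1 new; branch {W=1, X=0, Y=0, Z=0} (none free) contributes 0 new; branch {W=1, Y=0, Z=0} (X) contributes 0 new; branch {Z=1} (X, Y, W) contributes 8 new. Total: 10.

10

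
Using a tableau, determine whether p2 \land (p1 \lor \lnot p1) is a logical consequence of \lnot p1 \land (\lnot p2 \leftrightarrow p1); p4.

Yes

Initial set: {(\lnot p1 \land (\lnot p2 \leftrightarrow p1)); p4; \lnot (p2 \land (p1 \lor \lnot p1))}.
(\lnot p1 \land (\lnot p2 \leftrightarrow p1)): α-rule — add \lnot p1, (\lnot p2 \leftrightarrow p1).
\lnot (p2 \land (p1 \lor \lnot p1)): β-rule — branch into \lnot p2  //  \lnot (p1 \lor \lnot p1).
  branch 1 (add \lnot p2):
    (\lnot p2 \leftrightarrow p1): β-rule — branch into \lnot p2, p1  //  \lnot \lnot p2, \lnot p1.
      branch 1.1 (add \lnot p2, p1):
        × closes — contains both p1 and \lnot p1.
      branch 1.2 (add \lnot \lnot p2, \lnot p1):
        × closes — contains both p2 and \lnot p2.
  branch 2 (add \lnot (p1 \lor \lnot p1)):
    \lnot (p1 \lor \lnot p1): α-rule — add \lnot p1, \lnot \lnot p1.
    × closes — contains both p1 and \lnot p1.
All 3 branches close.
Every branch closed, so the premises entail the conclusion.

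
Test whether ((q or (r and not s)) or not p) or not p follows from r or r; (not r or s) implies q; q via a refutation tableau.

Yes

Initial set: {(r or r); ((not r or s) implies q); q; not (((q or (r and not s)) or not p) or not p)}.
not (((q or (r and not s)) or not p) or not p): α-rule — add not ((q or (r and not s)) or not p), not not p.
not ((q or (r and not s)) or not p): α-rule — add not (q or (r and not s)), not not p.
not (q or (r and not s)): α-rule — add not q, not (r and not s).
× closes — contains both q and not q.
All 1 branch closes.
Every branch closed, so the premises entail the conclusion.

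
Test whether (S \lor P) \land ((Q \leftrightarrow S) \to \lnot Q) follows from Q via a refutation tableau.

Initial set: {T Q; F ((S \lor P) \land ((Q \leftrightarrow S) \to \lnot Q))}.
F ((S \lor P) \land ((Q \leftrightarrow S) \to \lnot Q)): β-rule — branch into F (S \lor P)  //  F ((Q \leftrightarrow S) \to \lnot Q).
  branch 1 (add F (S \lor P)):
    F (S \lor P): α-rule — add F S, F P.
    ○ open, literals {P=false, Q=true, S=false}.
  branch 2 (add F ((Q \leftrightarrow S) \to \lnot Q)):
    F ((Q \leftrightarrow S) \to \lnot Q): α-rule — add T (Q \leftrightarrow S), F \lnot Q.
    T (Q \leftrightarrow S): β-rule — branch into T Q, T S  //  F Q, F S.
      branch 2.1 (add T Q, T S):
        ○ open, literals {Q=true, S=true}.
      branch 2.2 (add F Q, F S):
        × closes — contains both Q and \lnot Q.
1 branch closed, 2 open.
An open branch gives a countermodel: P=false, Q=true, S=false (unmentioned atoms arbitrary); the premises hold there but the conclusion fails.

No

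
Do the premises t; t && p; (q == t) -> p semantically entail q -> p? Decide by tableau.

Initial set: {t; (t && p); ((q == t) -> p); !(q -> p)}.
(t && p): α-rule — add t, p.
!(q -> p): α-rule — add q, !p.
× closes — contains both p and !p.
All 1 branch closes.
Every branch closed, so the premises entail the conclusion.

Yes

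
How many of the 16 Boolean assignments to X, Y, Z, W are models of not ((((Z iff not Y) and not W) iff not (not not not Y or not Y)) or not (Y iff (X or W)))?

Initial set: {not ((((Z iff not Y) and not W) iff not (not not not Y or not Y)) or not (Y iff (X or W)))}.
not ((((Z iff not Y) and not W) iff not (not not not Y or not Y)) or not (Y iff (X or W))): α-rule — add not (((Z iff not Y) and not W) iff not (not not not Y or not Y)), not not (Y iff (X or W)).
not (((Z iff not Y) and not W) iff not (not not not Y or not Y)): β-rule — branch into ((Z iff not Y) and not W), not not (not not not Y or not Y)  //  not ((Z iff not Y) and not W), not (not not not Y or not Y).
  branch 1 (add ((Z iff not Y) and not W), not not (not not not Y or not Y)):
    ((Z iff not Y) and not W): α-rule — add (Z iff not Y), not W.
    not not (Y iff (X or W)): β-rule — branch into Y, (X or W)  //  not Y, not (X or W).
      branch 1.1 (add Y, (X or W)):
        not not (not not not Y or not Y): β-rule — branch into not not not Y  //  not Y.
          branch 1.1.1 (add not not not Y):
            not not not Y: drop double negation, giving not Y.
            × closes — contains both Y and not Y.
          branch 1.1.2 (add not Y):
            × closes — contains both Y and not Y.
      branch 1.2 (add not Y, not (X or W)):
        not (X or W): α-rule — add not X, not W.
        not not (not not not Y or not Y): β-rule — branch into not not not Y  //  not Y.
          branch 1.2.1 (add not not not Y):
            not not not Y: drop double negation, giving not Y.
            (Z iff not Y): β-rule — branch into Z, not Y  //  not Z, not not Y.
              branch 1.2.1.1 (add Z, not Y):
                ○ open, literals {W=0, X=0, Y=0, Z=1}.
              branch 1.2.1.2 (add not Z, not not Y):
                × closes — contains both Y and not Y.
          branch 1.2.2 (add not Y):
            (Z iff not Y): β-rule — branch into Z, not Y  //  not Z, not not Y.
              branch 1.2.2.1 (add Z, not Y):
                ○ open, literals {W=0, X=0, Y=0, Z=1}.
              branch 1.2.2.2 (add not Z, not not Y):
                × closes — contains both Y and not Y.
  branch 2 (add not ((Z iff not Y) and not W), not (not not not Y or not Y)):
    not (not not not Y or not Y): α-rule — add not not not not Y, not not Y.
    not not not not Y: drop double negation, giving not not Y.
    not not (Y iff (X or W)): β-rule — branch into Y, (X or W)  //  not Y, not (X or W).
      branch 2.1 (add Y, (X or W)):
        not ((Z iff not Y) and not W): β-rule — branch into not (Z iff not Y)  //  not not W.
          branch 2.1.1 (add not (Z iff not Y)):
            (X or W): β-rule — branch into X  //  W.
              branch 2.1.1.1 (add X):
                not (Z iff not Y): β-rule — branch into Z, not not Y  //  not Z, not Y.
                  branch 2.1.1.1.1 (add Z, not not Y):
                    ○ open, literals {X=1, Y=1, Z=1}.
                  branch 2.1.1.1.2 (add not Z, not Y):
                    × closes — contains both Y and not Y.
              branch 2.1.1.2 (add W):
                not (Z iff not Y): β-rule — branch into Z, not not Y  //  not Z, not Y.
                  branch 2.1.1.2.1 (add Z, not not Y):
                    ○ open, literals {W=1, Y=1, Z=1}.
                  branch 2.1.1.2.2 (add not Z, not Y):
                    × closes — contains both Y and not Y.
          branch 2.1.2 (add not not W):
            (X or W): β-rule — branch into X  //  W.
              branch 2.1.2.1 (add X):
                ○ open, literals {W=1, X=1, Y=1}.
              branch 2.1.2.2 (add W):
                ○ open, literals {W=1, Y=1}.
      branch 2.2 (add not Y, not (X or W)):
        × closes — contains both Y and not Y.
7 branches closed, 6 open.
Each open branch fixes some atoms; the unmentioned ones are free. Counting distinct full assignments: branch {W=0, X=0, Y=0, Z=1} (none free) contributes 1 new; branch {W=0, X=0, Y=0, Z=1} (none free) contributes 0 new; branch {X=1, Y=1, Z=1} (W) contributes 2 new; branch {W=1, Y=1, Z=1} (X) contributes 1 new; branch {W=1, X=1, Y=1} (Z) contributes 1 new; branch {W=1, Y=1} (X, Z) contributes 1 new. Total: 6.

6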